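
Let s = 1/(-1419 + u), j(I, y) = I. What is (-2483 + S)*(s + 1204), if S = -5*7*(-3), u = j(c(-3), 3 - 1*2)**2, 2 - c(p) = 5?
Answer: -2018492771/705 ≈ -2.8631e+6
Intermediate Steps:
c(p) = -3 (c(p) = 2 - 1*5 = 2 - 5 = -3)
u = 9 (u = (-3)**2 = 9)
S = 105 (S = -35*(-3) = 105)
s = -1/1410 (s = 1/(-1419 + 9) = 1/(-1410) = -1/1410 ≈ -0.00070922)
(-2483 + S)*(s + 1204) = (-2483 + 105)*(-1/1410 + 1204) = -2378*1697639/1410 = -2018492771/705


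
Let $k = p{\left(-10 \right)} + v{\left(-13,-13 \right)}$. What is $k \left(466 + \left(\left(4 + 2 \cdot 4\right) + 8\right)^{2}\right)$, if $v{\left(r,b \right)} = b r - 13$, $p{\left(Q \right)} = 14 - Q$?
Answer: $155880$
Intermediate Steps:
$v{\left(r,b \right)} = -13 + b r$
$k = 180$ ($k = \left(14 - -10\right) - -156 = \left(14 + 10\right) + \left(-13 + 169\right) = 24 + 156 = 180$)
$k \left(466 + \left(\left(4 + 2 \cdot 4\right) + 8\right)^{2}\right) = 180 \left(466 + \left(\left(4 + 2 \cdot 4\right) + 8\right)^{2}\right) = 180 \left(466 + \left(\left(4 + 8\right) + 8\right)^{2}\right) = 180 \left(466 + \left(12 + 8\right)^{2}\right) = 180 \left(466 + 20^{2}\right) = 180 \left(466 + 400\right) = 180 \cdot 866 = 155880$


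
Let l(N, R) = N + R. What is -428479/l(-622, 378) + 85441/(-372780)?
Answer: 9981722126/5684895 ≈ 1755.8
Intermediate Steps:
-428479/l(-622, 378) + 85441/(-372780) = -428479/(-622 + 378) + 85441/(-372780) = -428479/(-244) + 85441*(-1/372780) = -428479*(-1/244) - 85441/372780 = 428479/244 - 85441/372780 = 9981722126/5684895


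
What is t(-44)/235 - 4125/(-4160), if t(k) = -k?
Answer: 230483/195520 ≈ 1.1788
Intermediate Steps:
t(-44)/235 - 4125/(-4160) = -1*(-44)/235 - 4125/(-4160) = 44*(1/235) - 4125*(-1/4160) = 44/235 + 825/832 = 230483/195520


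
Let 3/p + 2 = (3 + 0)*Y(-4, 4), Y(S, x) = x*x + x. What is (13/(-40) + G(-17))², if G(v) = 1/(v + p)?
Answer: 227979801/1546062400 ≈ 0.14746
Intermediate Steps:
Y(S, x) = x + x² (Y(S, x) = x² + x = x + x²)
p = 3/58 (p = 3/(-2 + (3 + 0)*(4*(1 + 4))) = 3/(-2 + 3*(4*5)) = 3/(-2 + 3*20) = 3/(-2 + 60) = 3/58 ≈ 0.051724)
G(v) = 1/(3/58 + v) (G(v) = 1/(v + 3/58) = 1/(3/58 + v))
(13/(-40) + G(-17))² = (13/(-40) + 58/(3 + 58*(-17)))² = (-1/40*13 + 58/(3 - 986))² = (-13/40 + 58/(-983))² = (-13/40 + 58*(-1/983))² = (-13/40 - 58/983)² = (-15099/39320)² = 227979801/1546062400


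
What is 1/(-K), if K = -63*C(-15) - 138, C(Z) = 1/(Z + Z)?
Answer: 10/1359 ≈ 0.0073583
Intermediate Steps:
C(Z) = 1/(2*Z)
K = -1359/10 (K = -63/(2*(-15)) - 138 = -63*(-1)/(2*15) - 138 = -63*(-1/30) - 138 = 21/10 - 138 = -1359/10 ≈ -135.90)
1/(-K) = 1/(-1*(-1359/10)) = 1/(1359/10) = 10/1359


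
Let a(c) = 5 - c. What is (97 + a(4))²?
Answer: 9604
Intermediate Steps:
(97 + a(4))² = (97 + (5 - 1*4))² = (97 + (5 - 4))² = (97 + 1)² = 98² = 9604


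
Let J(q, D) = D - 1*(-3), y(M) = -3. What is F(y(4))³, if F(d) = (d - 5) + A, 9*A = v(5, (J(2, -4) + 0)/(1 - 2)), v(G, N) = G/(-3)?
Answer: -10793861/19683 ≈ -548.38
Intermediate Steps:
J(q, D) = 3 + D (J(q, D) = D + 3 = 3 + D)
v(G, N) = -G/3 (v(G, N) = G*(-⅓) = -G/3)
A = -5/27 (A = (-⅓*5)/9 = (⅑)*(-5/3) = -5/27 ≈ -0.18519)
F(d) = -140/27 + d (F(d) = (d - 5) - 5/27 = (-5 + d) - 5/27 = -140/27 + d)
F(y(4))³ = (-140/27 - 3)³ = (-221/27)³ = -10793861/19683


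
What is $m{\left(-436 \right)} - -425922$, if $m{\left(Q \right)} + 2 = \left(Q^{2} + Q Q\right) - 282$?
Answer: $805830$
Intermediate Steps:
$m{\left(Q \right)} = -284 + 2 Q^{2}$ ($m{\left(Q \right)} = -2 - \left(282 - Q^{2} - Q Q\right) = -2 + \left(\left(Q^{2} + Q^{2}\right) - 282\right) = -2 + \left(2 Q^{2} - 282\right) = -2 + \left(-282 + 2 Q^{2}\right) = -284 + 2 Q^{2}$)
$m{\left(-436 \right)} - -425922 = \left(-284 + 2 \left(-436\right)^{2}\right) - -425922 = \left(-284 + 2 \cdot 190096\right) + 425922 = \left(-284 + 380192\right) + 425922 = 379908 + 425922 = 805830$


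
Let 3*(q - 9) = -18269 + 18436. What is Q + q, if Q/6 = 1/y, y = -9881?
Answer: 1916896/29643 ≈ 64.666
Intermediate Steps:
q = 194/3 (q = 9 + (-18269 + 18436)/3 = 9 + (⅓)*167 = 9 + 167/3 = 194/3 ≈ 64.667)
Q = -6/9881 (Q = 6/(-9881) = 6*(-1/9881) = -6/9881 ≈ -0.00060723)
Q + q = -6/9881 + 194/3 = 1916896/29643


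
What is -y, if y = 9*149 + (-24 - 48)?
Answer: -1269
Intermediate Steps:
y = 1269 (y = 1341 - 72 = 1269)
-y = -1*1269 = -1269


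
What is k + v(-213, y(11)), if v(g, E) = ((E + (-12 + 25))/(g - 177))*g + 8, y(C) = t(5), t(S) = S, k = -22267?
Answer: -1446196/65 ≈ -22249.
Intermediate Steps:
y(C) = 5
v(g, E) = 8 + g*(13 + E)/(-177 + g) (v(g, E) = ((E + 13)/(-177 + g))*g + 8 = ((13 + E)/(-177 + g))*g + 8 = g*(13 + E)/(-177 + g) + 8 = 8 + g*(13 + E)/(-177 + g))
k + v(-213, y(11)) = -22267 + (-1416 + 21*(-213) + 5*(-213))/(-177 - 213) = -22267 + (-1416 - 4473 - 1065)/(-390) = -22267 - 1/390*(-6954) = -22267 + 1159/65 = -1446196/65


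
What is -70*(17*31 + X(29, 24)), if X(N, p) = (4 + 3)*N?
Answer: -51100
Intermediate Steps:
X(N, p) = 7*N
-70*(17*31 + X(29, 24)) = -70*(17*31 + 7*29) = -70*(527 + 203) = -70*730 = -51100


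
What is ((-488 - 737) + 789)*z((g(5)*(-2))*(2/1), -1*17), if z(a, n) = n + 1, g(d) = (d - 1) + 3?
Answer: 6976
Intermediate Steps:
g(d) = 2 + d (g(d) = (-1 + d) + 3 = 2 + d)
z(a, n) = 1 + n
((-488 - 737) + 789)*z((g(5)*(-2))*(2/1), -1*17) = ((-488 - 737) + 789)*(1 - 1*17) = (-1225 + 789)*(1 - 17) = -436*(-16) = 6976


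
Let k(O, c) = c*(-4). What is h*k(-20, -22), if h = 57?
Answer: 5016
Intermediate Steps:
k(O, c) = -4*c
h*k(-20, -22) = 57*(-4*(-22)) = 57*88 = 5016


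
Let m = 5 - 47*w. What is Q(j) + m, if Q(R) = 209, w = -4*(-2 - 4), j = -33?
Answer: -914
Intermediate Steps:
w = 24 (w = -4*(-6) = 24)
m = -1123 (m = 5 - 47*24 = 5 - 1128 = -1123)
Q(j) + m = 209 - 1123 = -914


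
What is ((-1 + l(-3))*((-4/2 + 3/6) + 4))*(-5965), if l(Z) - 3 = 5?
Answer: -208775/2 ≈ -1.0439e+5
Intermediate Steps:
l(Z) = 8 (l(Z) = 3 + 5 = 8)
((-1 + l(-3))*((-4/2 + 3/6) + 4))*(-5965) = ((-1 + 8)*((-4/2 + 3/6) + 4))*(-5965) = (7*((-4*1/2 + 3*(1/6)) + 4))*(-5965) = (7*((-2 + 1/2) + 4))*(-5965) = (7*(-3/2 + 4))*(-5965) = (7*(5/2))*(-5965) = (35/2)*(-5965) = -208775/2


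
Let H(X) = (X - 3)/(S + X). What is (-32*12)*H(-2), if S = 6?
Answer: 480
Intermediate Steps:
H(X) = (-3 + X)/(6 + X) (H(X) = (X - 3)/(6 + X) = (-3 + X)/(6 + X))
(-32*12)*H(-2) = (-32*12)*((-3 - 2)/(6 - 2)) = -384*(-5)/4 = -96*(-5) = -384*(-5/4) = 480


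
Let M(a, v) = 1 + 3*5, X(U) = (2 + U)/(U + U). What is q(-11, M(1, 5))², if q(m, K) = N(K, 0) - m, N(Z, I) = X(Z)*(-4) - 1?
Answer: 961/16 ≈ 60.063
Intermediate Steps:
X(U) = (2 + U)/(2*U) (X(U) = (2 + U)/((2*U)) = (2 + U)*(1/(2*U)) = (2 + U)/(2*U))
N(Z, I) = -1 - 2*(2 + Z)/Z (N(Z, I) = ((2 + Z)/(2*Z))*(-4) - 1 = -2*(2 + Z)/Z - 1 = -1 - 2*(2 + Z)/Z)
M(a, v) = 16 (M(a, v) = 1 + 15 = 16)
q(m, K) = -3 - m - 4/K (q(m, K) = (-3 - 4/K) - m = -3 - m - 4/K)
q(-11, M(1, 5))² = (-3 - 1*(-11) - 4/16)² = (-3 + 11 - 4*1/16)² = (-3 + 11 - ¼)² = (31/4)² = 961/16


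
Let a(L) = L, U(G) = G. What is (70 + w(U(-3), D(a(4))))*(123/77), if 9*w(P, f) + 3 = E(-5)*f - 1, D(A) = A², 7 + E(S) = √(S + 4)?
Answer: 21074/231 + 656*I/231 ≈ 91.229 + 2.8398*I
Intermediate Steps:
E(S) = -7 + √(4 + S) (E(S) = -7 + √(S + 4) = -7 + √(4 + S))
w(P, f) = -4/9 + f*(-7 + I)/9 (w(P, f) = -⅓ + ((-7 + √(4 - 5))*f - 1)/9 = -⅓ + ((-7 + √(-1))*f - 1)/9 = -⅓ + ((-7 + I)*f - 1)/9 = -⅓ + (f*(-7 + I) - 1)/9 = -⅓ + (-1 + f*(-7 + I))/9 = -⅓ + (-⅑ + f*(-7 + I)/9) = -4/9 + f*(-7 + I)/9)
(70 + w(U(-3), D(a(4))))*(123/77) = (70 + (-4/9 + (⅑)*4²*(-7 + I)))*(123/77) = (70 + (-4/9 + (⅑)*16*(-7 + I)))*(123*(1/77)) = (70 + (-4/9 + (-112/9 + 16*I/9)))*(123/77) = (70 + (-116/9 + 16*I/9))*(123/77) = (514/9 + 16*I/9)*(123/77) = 21074/231 + 656*I/231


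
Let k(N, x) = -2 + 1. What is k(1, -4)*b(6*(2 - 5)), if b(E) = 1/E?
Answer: 1/18 ≈ 0.055556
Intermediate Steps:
k(N, x) = -1
k(1, -4)*b(6*(2 - 5)) = -1/(6*(2 - 5)) = -1/(6*(-3)) = -1/(-18) = -1*(-1/18) = 1/18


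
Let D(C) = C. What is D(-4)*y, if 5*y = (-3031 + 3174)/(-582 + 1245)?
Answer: -44/255 ≈ -0.17255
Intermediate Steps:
y = 11/255 (y = ((-3031 + 3174)/(-582 + 1245))/5 = (143/663)/5 = (143*(1/663))/5 = (1/5)*(11/51) = 11/255 ≈ 0.043137)
D(-4)*y = -4*11/255 = -44/255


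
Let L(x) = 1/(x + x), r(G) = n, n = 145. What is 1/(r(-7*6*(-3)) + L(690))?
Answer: 1380/200101 ≈ 0.0068965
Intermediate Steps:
r(G) = 145
L(x) = 1/(2*x)
1/(r(-7*6*(-3)) + L(690)) = 1/(145 + (½)/690) = 1/(145 + (½)*(1/690)) = 1/(145 + 1/1380) = 1/(200101/1380) = 1380/200101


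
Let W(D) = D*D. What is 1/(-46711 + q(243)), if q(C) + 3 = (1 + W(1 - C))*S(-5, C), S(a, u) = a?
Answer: -1/339539 ≈ -2.9452e-6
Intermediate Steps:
W(D) = D**2
q(C) = -8 - 5*(1 - C)**2 (q(C) = -3 + (1 + (1 - C)**2)*(-5) = -3 + (-5 - 5*(1 - C)**2) = -8 - 5*(1 - C)**2)
1/(-46711 + q(243)) = 1/(-46711 + (-8 - 5*(-1 + 243)**2)) = 1/(-46711 + (-8 - 5*242**2)) = 1/(-46711 + (-8 - 5*58564)) = 1/(-46711 + (-8 - 292820)) = 1/(-46711 - 292828) = 1/(-339539) = -1/339539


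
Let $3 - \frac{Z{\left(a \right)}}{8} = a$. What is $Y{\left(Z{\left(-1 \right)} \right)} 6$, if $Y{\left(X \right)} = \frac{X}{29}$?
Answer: $\frac{192}{29} \approx 6.6207$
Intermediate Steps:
$Z{\left(a \right)} = 24 - 8 a$
$Y{\left(X \right)} = \frac{X}{29}$ ($Y{\left(X \right)} = X \frac{1}{29} = \frac{X}{29}$)
$Y{\left(Z{\left(-1 \right)} \right)} 6 = \frac{24 - -8}{29} \cdot 6 = \frac{24 + 8}{29} \cdot 6 = \frac{1}{29} \cdot 32 \cdot 6 = \frac{32}{29} \cdot 6 = \frac{192}{29}$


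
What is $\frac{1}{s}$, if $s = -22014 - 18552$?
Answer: $- \frac{1}{40566} \approx -2.4651 \cdot 10^{-5}$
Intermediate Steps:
$s = -40566$ ($s = -22014 - 18552 = -40566$)
$\frac{1}{s} = \frac{1}{-40566} = - \frac{1}{40566}$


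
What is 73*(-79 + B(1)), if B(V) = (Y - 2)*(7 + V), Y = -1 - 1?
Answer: -8103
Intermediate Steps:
Y = -2
B(V) = -28 - 4*V (B(V) = (-2 - 2)*(7 + V) = -4*(7 + V) = -28 - 4*V)
73*(-79 + B(1)) = 73*(-79 + (-28 - 4*1)) = 73*(-79 + (-28 - 4)) = 73*(-79 - 32) = 73*(-111) = -8103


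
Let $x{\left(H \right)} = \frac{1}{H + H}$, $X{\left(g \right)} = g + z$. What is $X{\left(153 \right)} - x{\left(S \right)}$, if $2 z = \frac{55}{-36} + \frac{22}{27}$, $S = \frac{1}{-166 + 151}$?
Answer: $\frac{34591}{216} \approx 160.14$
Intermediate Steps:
$S = - \frac{1}{15}$ ($S = \frac{1}{-15} = - \frac{1}{15} \approx -0.066667$)
$z = - \frac{77}{216}$ ($z = \frac{\frac{55}{-36} + \frac{22}{27}}{2} = \frac{55 \left(- \frac{1}{36}\right) + 22 \cdot \frac{1}{27}}{2} = \frac{- \frac{55}{36} + \frac{22}{27}}{2} = \frac{1}{2} \left(- \frac{77}{108}\right) = - \frac{77}{216} \approx -0.35648$)
$X{\left(g \right)} = - \frac{77}{216} + g$ ($X{\left(g \right)} = g - \frac{77}{216} = - \frac{77}{216} + g$)
$x{\left(H \right)} = \frac{1}{2 H}$
$X{\left(153 \right)} - x{\left(S \right)} = \left(- \frac{77}{216} + 153\right) - \frac{1}{2 \left(- \frac{1}{15}\right)} = \frac{32971}{216} - \frac{1}{2} \left(-15\right) = \frac{32971}{216} - - \frac{15}{2} = \frac{32971}{216} + \frac{15}{2} = \frac{34591}{216}$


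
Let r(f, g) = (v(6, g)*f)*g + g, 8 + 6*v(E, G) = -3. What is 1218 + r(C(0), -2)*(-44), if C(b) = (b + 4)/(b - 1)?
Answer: 5854/3 ≈ 1951.3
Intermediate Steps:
v(E, G) = -11/6 (v(E, G) = -4/3 + (⅙)*(-3) = -4/3 - ½ = -11/6)
C(b) = (4 + b)/(-1 + b)
r(f, g) = g - 11*f*g/6 (r(f, g) = (-11*f/6)*g + g = -11*f*g/6 + g = g - 11*f*g/6)
1218 + r(C(0), -2)*(-44) = 1218 + ((⅙)*(-2)*(6 - 11*(4 + 0)/(-1 + 0)))*(-44) = 1218 + ((⅙)*(-2)*(6 - 11*4/(-1)))*(-44) = 1218 + ((⅙)*(-2)*(6 - (-11)*4))*(-44) = 1218 + ((⅙)*(-2)*(6 - 11*(-4)))*(-44) = 1218 + ((⅙)*(-2)*(6 + 44))*(-44) = 1218 + ((⅙)*(-2)*50)*(-44) = 1218 - 50/3*(-44) = 1218 + 2200/3 = 5854/3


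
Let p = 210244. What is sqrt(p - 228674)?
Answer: I*sqrt(18430) ≈ 135.76*I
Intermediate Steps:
sqrt(p - 228674) = sqrt(210244 - 228674) = sqrt(-18430) = I*sqrt(18430)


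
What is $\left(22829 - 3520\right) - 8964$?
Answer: $10345$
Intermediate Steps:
$\left(22829 - 3520\right) - 8964 = 19309 - 8964 = 10345$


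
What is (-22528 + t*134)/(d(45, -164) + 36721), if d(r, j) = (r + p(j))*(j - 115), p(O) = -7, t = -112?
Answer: -37536/26119 ≈ -1.4371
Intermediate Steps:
d(r, j) = (-115 + j)*(-7 + r) (d(r, j) = (r - 7)*(j - 115) = (-7 + r)*(-115 + j) = (-115 + j)*(-7 + r))
(-22528 + t*134)/(d(45, -164) + 36721) = (-22528 - 112*134)/((805 - 115*45 - 7*(-164) - 164*45) + 36721) = (-22528 - 15008)/((805 - 5175 + 1148 - 7380) + 36721) = -37536/(-10602 + 36721) = -37536/26119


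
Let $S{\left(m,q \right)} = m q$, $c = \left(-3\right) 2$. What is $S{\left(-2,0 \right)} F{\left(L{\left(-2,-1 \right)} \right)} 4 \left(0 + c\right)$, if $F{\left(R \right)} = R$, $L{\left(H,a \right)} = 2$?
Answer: $0$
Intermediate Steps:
$c = -6$
$S{\left(-2,0 \right)} F{\left(L{\left(-2,-1 \right)} \right)} 4 \left(0 + c\right) = \left(-2\right) 0 \cdot 2 \cdot 4 \left(0 - 6\right) = 0 \cdot 2 \cdot 4 \left(-6\right) = 0 \left(-24\right) = 0$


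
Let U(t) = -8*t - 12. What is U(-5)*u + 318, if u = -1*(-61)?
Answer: 2026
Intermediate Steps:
u = 61
U(t) = -12 - 8*t
U(-5)*u + 318 = (-12 - 8*(-5))*61 + 318 = (-12 + 40)*61 + 318 = 28*61 + 318 = 1708 + 318 = 2026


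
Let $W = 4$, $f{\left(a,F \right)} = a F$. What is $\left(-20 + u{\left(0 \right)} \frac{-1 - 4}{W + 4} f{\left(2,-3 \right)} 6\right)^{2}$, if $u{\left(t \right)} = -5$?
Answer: $\frac{70225}{4} \approx 17556.0$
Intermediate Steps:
$f{\left(a,F \right)} = F a$
$\left(-20 + u{\left(0 \right)} \frac{-1 - 4}{W + 4} f{\left(2,-3 \right)} 6\right)^{2} = \left(-20 - 5 \frac{-1 - 4}{4 + 4} \left(\left(-3\right) 2\right) 6\right)^{2} = \left(-20 - 5 - \frac{5}{8} \left(-6\right) 6\right)^{2} = \left(-20 - 5 \left(-5\right) \frac{1}{8} \left(-6\right) 6\right)^{2} = \left(-20 - 5 \left(- \frac{5}{8}\right) \left(-6\right) 6\right)^{2} = \left(-20 - 5 \cdot \frac{15}{4} \cdot 6\right)^{2} = \left(-20 - \frac{225}{2}\right)^{2} = \left(- \frac{265}{2}\right)^{2} = \frac{70225}{4}$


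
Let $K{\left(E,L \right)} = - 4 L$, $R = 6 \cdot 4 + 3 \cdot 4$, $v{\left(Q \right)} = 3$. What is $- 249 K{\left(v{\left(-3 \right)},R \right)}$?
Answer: $35856$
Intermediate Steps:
$R = 36$ ($R = 24 + 12 = 36$)
$- 249 K{\left(v{\left(-3 \right)},R \right)} = - 249 \left(\left(-4\right) 36\right) = \left(-249\right) \left(-144\right) = 35856$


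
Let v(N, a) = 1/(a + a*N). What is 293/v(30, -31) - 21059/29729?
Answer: -8370904776/29729 ≈ -2.8157e+5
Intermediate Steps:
v(N, a) = 1/(a + N*a)
293/v(30, -31) - 21059/29729 = 293/((1/((-31)*(1 + 30)))) - 21059/29729 = 293/((-1/31/31)) - 21059*1/29729 = 293/((-1/31*1/31)) - 21059/29729 = 293/(-1/961) - 21059/29729 = 293*(-961) - 21059/29729 = -281573 - 21059/29729 = -8370904776/29729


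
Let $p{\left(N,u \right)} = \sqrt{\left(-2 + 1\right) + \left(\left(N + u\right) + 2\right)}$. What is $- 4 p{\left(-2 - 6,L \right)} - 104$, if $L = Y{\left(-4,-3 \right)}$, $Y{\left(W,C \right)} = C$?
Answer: $-104 - 4 i \sqrt{10} \approx -104.0 - 12.649 i$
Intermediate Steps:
$L = -3$
$p{\left(N,u \right)} = \sqrt{1 + N + u}$ ($p{\left(N,u \right)} = \sqrt{-1 + \left(2 + N + u\right)} = \sqrt{1 + N + u}$)
$- 4 p{\left(-2 - 6,L \right)} - 104 = - 4 \sqrt{1 - 8 - 3} - 104 = - 4 \sqrt{-10} - 104 = - 4 i \sqrt{10} - 104 = -104 - 4 i \sqrt{10}$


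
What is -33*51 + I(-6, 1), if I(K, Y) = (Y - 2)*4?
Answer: -1687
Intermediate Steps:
I(K, Y) = -8 + 4*Y (I(K, Y) = (-2 + Y)*4 = -8 + 4*Y)
-33*51 + I(-6, 1) = -33*51 + (-8 + 4*1) = -1683 + (-8 + 4) = -1683 - 4 = -1687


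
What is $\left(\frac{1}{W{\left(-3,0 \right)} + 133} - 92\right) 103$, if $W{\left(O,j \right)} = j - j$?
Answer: $- \frac{1260205}{133} \approx -9475.2$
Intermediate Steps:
$W{\left(O,j \right)} = 0$
$\left(\frac{1}{W{\left(-3,0 \right)} + 133} - 92\right) 103 = \left(\frac{1}{0 + 133} - 92\right) 103 = \left(\frac{1}{133} - 92\right) 103 = \left(- \frac{12235}{133}\right) 103 = - \frac{1260205}{133}$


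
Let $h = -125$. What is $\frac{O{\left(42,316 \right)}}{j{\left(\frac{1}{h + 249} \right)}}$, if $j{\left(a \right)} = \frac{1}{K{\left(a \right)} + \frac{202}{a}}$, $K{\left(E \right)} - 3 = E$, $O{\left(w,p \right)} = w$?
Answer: $\frac{65232825}{62} \approx 1.0521 \cdot 10^{6}$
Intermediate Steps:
$K{\left(E \right)} = 3 + E$
$j{\left(a \right)} = \frac{1}{3 + a + \frac{202}{a}}$ ($j{\left(a \right)} = \frac{1}{\left(3 + a\right) + \frac{202}{a}} = \frac{1}{3 + a + \frac{202}{a}}$)
$\frac{O{\left(42,316 \right)}}{j{\left(\frac{1}{h + 249} \right)}} = \frac{42}{\frac{1}{-125 + 249} \frac{1}{202 + \frac{3 + \frac{1}{-125 + 249}}{-125 + 249}}} = \frac{42}{\frac{1}{124} \frac{1}{202 + \frac{3 + \frac{1}{124}}{124}}} = \frac{42}{\frac{1}{124} \frac{1}{202 + \frac{1}{124} \cdot \frac{373}{124}}} = \frac{42}{\frac{1}{124} \frac{1}{202 + \frac{373}{15376}}} = \frac{42}{\frac{1}{124} \frac{1}{\frac{3106325}{15376}}} = \frac{42}{\frac{1}{124} \cdot \frac{15376}{3106325}} = \frac{42}{\frac{124}{3106325}} = 42 \cdot \frac{3106325}{124} = \frac{65232825}{62}$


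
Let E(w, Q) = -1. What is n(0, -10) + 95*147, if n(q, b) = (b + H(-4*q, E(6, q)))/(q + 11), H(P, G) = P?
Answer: 153605/11 ≈ 13964.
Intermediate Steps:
n(q, b) = (b - 4*q)/(11 + q) (n(q, b) = (b - 4*q)/(q + 11) = (b - 4*q)/(11 + q))
n(0, -10) + 95*147 = (-10 - 4*0)/(11 + 0) + 95*147 = (-10 + 0)/11 + 13965 = (1/11)*(-10) + 13965 = -10/11 + 13965 = 153605/11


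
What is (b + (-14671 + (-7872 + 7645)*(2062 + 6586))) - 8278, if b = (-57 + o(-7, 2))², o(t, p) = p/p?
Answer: -1982909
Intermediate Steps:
o(t, p) = 1
b = 3136 (b = (-57 + 1)² = (-56)² = 3136)
(b + (-14671 + (-7872 + 7645)*(2062 + 6586))) - 8278 = (3136 + (-14671 + (-7872 + 7645)*(2062 + 6586))) - 8278 = (3136 + (-14671 - 227*8648)) - 8278 = (3136 + (-14671 - 1963096)) - 8278 = (3136 - 1977767) - 8278 = -1974631 - 8278 = -1982909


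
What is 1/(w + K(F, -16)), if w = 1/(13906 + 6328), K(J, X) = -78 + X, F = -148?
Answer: -20234/1901995 ≈ -0.010638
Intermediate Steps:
w = 1/20234 ≈ 4.9422e-5
1/(w + K(F, -16)) = 1/(1/20234 + (-78 - 16)) = 1/(1/20234 - 94) = 1/(-1901995/20234) = -20234/1901995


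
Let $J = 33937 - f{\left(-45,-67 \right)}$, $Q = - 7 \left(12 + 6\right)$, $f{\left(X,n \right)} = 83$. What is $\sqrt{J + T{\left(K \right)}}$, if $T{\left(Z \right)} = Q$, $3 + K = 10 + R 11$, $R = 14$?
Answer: $8 \sqrt{527} \approx 183.65$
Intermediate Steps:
$Q = -126$ ($Q = \left(-7\right) 18 = -126$)
$K = 161$ ($K = -3 + \left(10 + 14 \cdot 11\right) = -3 + \left(10 + 154\right) = -3 + 164 = 161$)
$J = 33854$ ($J = 33937 - 83 = 33854$)
$T{\left(Z \right)} = -126$
$\sqrt{J + T{\left(K \right)}} = \sqrt{33854 - 126} = \sqrt{33728} = 8 \sqrt{527}$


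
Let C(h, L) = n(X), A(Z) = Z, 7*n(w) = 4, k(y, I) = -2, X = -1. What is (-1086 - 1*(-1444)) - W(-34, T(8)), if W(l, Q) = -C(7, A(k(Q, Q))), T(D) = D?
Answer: 2510/7 ≈ 358.57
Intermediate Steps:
n(w) = 4/7 (n(w) = (⅐)*4 = 4/7)
C(h, L) = 4/7
W(l, Q) = -4/7 (W(l, Q) = -1*4/7 = -4/7)
(-1086 - 1*(-1444)) - W(-34, T(8)) = (-1086 - 1*(-1444)) - 1*(-4/7) = (-1086 + 1444) + 4/7 = 358 + 4/7 = 2510/7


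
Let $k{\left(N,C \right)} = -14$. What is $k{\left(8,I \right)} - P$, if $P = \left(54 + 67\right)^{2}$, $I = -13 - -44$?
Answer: $-14655$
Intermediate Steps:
$I = 31$ ($I = -13 + 44 = 31$)
$P = 14641$ ($P = 121^{2} = 14641$)
$k{\left(8,I \right)} - P = -14 - 14641 = -14655$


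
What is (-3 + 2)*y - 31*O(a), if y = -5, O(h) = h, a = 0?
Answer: 5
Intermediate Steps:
(-3 + 2)*y - 31*O(a) = (-3 + 2)*(-5) - 31*0 = -1*(-5) + 0 = 5 + 0 = 5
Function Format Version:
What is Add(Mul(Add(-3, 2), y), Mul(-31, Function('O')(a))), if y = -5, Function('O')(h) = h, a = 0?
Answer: 5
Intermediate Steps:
Add(Mul(Add(-3, 2), y), Mul(-31, Function('O')(a))) = Add(Mul(Add(-3, 2), -5), Mul(-31, 0)) = Add(Mul(-1, -5), 0) = Add(5, 0) = 5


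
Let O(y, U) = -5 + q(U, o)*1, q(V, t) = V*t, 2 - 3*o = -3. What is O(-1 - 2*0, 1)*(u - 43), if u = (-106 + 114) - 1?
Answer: 120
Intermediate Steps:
o = 5/3 (o = ⅔ - ⅓*(-3) = ⅔ + 1 = 5/3 ≈ 1.6667)
u = 7 (u = 8 - 1 = 7)
O(y, U) = -5 + 5*U/3 (O(y, U) = -5 + (U*(5/3))*1 = -5 + (5*U/3)*1 = -5 + 5*U/3)
O(-1 - 2*0, 1)*(u - 43) = (-5 + (5/3)*1)*(7 - 43) = (-5 + 5/3)*(-36) = -10/3*(-36) = 120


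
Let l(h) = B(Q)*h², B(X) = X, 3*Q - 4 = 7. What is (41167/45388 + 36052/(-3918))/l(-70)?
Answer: -1915631/4149370960 ≈ -0.00046167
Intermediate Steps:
Q = 11/3 (Q = 4/3 + (⅓)*7 = 4/3 + 7/3 = 11/3 ≈ 3.6667)
l(h) = 11*h²/3
(41167/45388 + 36052/(-3918))/l(-70) = (41167/45388 + 36052/(-3918))/(((11/3)*(-70)²)) = (41167*(1/45388) + 36052*(-1/3918))/(((11/3)*4900)) = (5881/6484 - 18026/1959)/(53900/3) = -105359705/12702156*3/53900 = -1915631/4149370960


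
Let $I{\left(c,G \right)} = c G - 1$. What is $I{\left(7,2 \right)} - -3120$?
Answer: $3133$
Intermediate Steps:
$I{\left(c,G \right)} = -1 + G c$ ($I{\left(c,G \right)} = G c - 1 = -1 + G c$)
$I{\left(7,2 \right)} - -3120 = \left(-1 + 2 \cdot 7\right) - -3120 = \left(-1 + 14\right) + 3120 = 13 + 3120 = 3133$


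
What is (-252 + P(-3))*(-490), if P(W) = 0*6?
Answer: 123480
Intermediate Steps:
P(W) = 0
(-252 + P(-3))*(-490) = (-252 + 0)*(-490) = -252*(-490) = 123480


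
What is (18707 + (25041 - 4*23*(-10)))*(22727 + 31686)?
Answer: 2430519884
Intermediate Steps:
(18707 + (25041 - 4*23*(-10)))*(22727 + 31686) = (18707 + (25041 - 92*(-10)))*54413 = (18707 + (25041 + 920))*54413 = (18707 + 25961)*54413 = 44668*54413 = 2430519884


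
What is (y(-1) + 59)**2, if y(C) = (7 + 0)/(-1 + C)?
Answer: 12321/4 ≈ 3080.3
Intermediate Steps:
y(C) = 7/(-1 + C)
(y(-1) + 59)**2 = (7/(-1 - 1) + 59)**2 = (7/(-2) + 59)**2 = (7*(-1/2) + 59)**2 = (-7/2 + 59)**2 = (111/2)**2 = 12321/4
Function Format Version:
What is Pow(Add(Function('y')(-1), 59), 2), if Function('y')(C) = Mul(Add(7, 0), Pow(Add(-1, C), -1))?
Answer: Rational(12321, 4) ≈ 3080.3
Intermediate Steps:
Function('y')(C) = Mul(7, Pow(Add(-1, C), -1))
Pow(Add(Function('y')(-1), 59), 2) = Pow(Add(Mul(7, Pow(Add(-1, -1), -1)), 59), 2) = Pow(Add(Mul(7, Pow(-2, -1)), 59), 2) = Pow(Add(Mul(7, Rational(-1, 2)), 59), 2) = Pow(Add(Rational(-7, 2), 59), 2) = Pow(Rational(111, 2), 2) = Rational(12321, 4)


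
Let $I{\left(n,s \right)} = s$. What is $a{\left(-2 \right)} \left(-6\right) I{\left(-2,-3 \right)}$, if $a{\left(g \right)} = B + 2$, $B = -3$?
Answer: $-18$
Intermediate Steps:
$a{\left(g \right)} = -1$ ($a{\left(g \right)} = -3 + 2 = -1$)
$a{\left(-2 \right)} \left(-6\right) I{\left(-2,-3 \right)} = \left(-1\right) \left(-6\right) \left(-3\right) = 6 \left(-3\right) = -18$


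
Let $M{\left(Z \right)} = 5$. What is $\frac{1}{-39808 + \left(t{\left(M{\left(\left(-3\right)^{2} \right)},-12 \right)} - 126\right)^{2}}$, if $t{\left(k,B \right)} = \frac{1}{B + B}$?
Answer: $- \frac{576}{13778783} \approx -4.1803 \cdot 10^{-5}$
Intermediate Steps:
$t{\left(k,B \right)} = \frac{1}{2 B}$
$\frac{1}{-39808 + \left(t{\left(M{\left(\left(-3\right)^{2} \right)},-12 \right)} - 126\right)^{2}} = \frac{1}{-39808 + \left(\frac{1}{2 \left(-12\right)} - 126\right)^{2}} = \frac{1}{-39808 + \left(\frac{1}{2} \left(- \frac{1}{12}\right) - 126\right)^{2}} = \frac{1}{-39808 + \left(- \frac{1}{24} - 126\right)^{2}} = \frac{1}{-39808 + \left(- \frac{3025}{24}\right)^{2}} = \frac{1}{-39808 + \frac{9150625}{576}} = \frac{1}{- \frac{13778783}{576}} = - \frac{576}{13778783}$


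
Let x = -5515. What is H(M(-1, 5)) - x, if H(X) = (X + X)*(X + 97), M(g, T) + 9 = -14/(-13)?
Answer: 693487/169 ≈ 4103.5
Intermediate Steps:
M(g, T) = -103/13 (M(g, T) = -9 - 14/(-13) = -9 - 14*(-1/13) = -9 + 14/13 = -103/13)
H(X) = 2*X*(97 + X) (H(X) = (2*X)*(97 + X) = 2*X*(97 + X))
H(M(-1, 5)) - x = 2*(-103/13)*(97 - 103/13) - 1*(-5515) = 2*(-103/13)*(1158/13) + 5515 = -238548/169 + 5515 = 693487/169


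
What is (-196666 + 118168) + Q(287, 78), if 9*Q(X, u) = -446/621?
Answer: -438725768/5589 ≈ -78498.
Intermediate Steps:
Q(X, u) = -446/5589 (Q(X, u) = (-446/621)/9 = (-446*1/621)/9 = (⅑)*(-446/621) = -446/5589)
(-196666 + 118168) + Q(287, 78) = (-196666 + 118168) - 446/5589 = -78498 - 446/5589 = -438725768/5589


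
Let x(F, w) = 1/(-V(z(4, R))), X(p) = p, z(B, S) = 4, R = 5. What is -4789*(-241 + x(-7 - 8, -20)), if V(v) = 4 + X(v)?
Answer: 9237981/8 ≈ 1.1547e+6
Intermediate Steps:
V(v) = 4 + v
x(F, w) = -⅛ (x(F, w) = 1/(-(4 + 4)) = 1/(-1*8) = 1/(-8) = -⅛)
-4789*(-241 + x(-7 - 8, -20)) = -4789*(-241 - ⅛) = -4789*(-1929/8) = 9237981/8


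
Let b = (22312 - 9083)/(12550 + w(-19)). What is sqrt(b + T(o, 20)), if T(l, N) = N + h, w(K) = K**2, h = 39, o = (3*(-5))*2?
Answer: sqrt(10005740958)/12911 ≈ 7.7476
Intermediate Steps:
o = -30 (o = -15*2 = -30)
T(l, N) = 39 + N (T(l, N) = N + 39 = 39 + N)
b = 13229/12911 (b = (22312 - 9083)/(12550 + (-19)**2) = 13229/(12550 + 361) = 13229/12911 ≈ 1.0246)
sqrt(b + T(o, 20)) = sqrt(13229/12911 + (39 + 20)) = sqrt(13229/12911 + 59) = sqrt(774978/12911) = sqrt(10005740958)/12911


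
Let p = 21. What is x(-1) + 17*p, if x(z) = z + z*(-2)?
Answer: 358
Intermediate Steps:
x(z) = -z (x(z) = z - 2*z = -z)
x(-1) + 17*p = -1*(-1) + 17*21 = 1 + 357 = 358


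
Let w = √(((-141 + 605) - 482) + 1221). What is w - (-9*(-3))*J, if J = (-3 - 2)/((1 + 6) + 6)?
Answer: 135/13 + √1203 ≈ 45.069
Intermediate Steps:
J = -5/13 (J = -5/(7 + 6) = -5/13 ≈ -0.38462)
w = √1203 (w = √((464 - 482) + 1221) = √(-18 + 1221) = √1203 ≈ 34.684)
w - (-9*(-3))*J = √1203 - (-9*(-3))*(-5)/13 = √1203 - 27*(-5)/13 = √1203 - 1*(-135/13) = √1203 + 135/13 = 135/13 + √1203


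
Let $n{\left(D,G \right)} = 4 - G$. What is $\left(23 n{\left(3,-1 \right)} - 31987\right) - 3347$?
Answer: $-35219$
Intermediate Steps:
$\left(23 n{\left(3,-1 \right)} - 31987\right) - 3347 = \left(23 \left(4 - -1\right) - 31987\right) - 3347 = \left(23 \left(4 + 1\right) - 31987\right) - 3347 = \left(23 \cdot 5 - 31987\right) - 3347 = \left(115 - 31987\right) - 3347 = -31872 - 3347 = -35219$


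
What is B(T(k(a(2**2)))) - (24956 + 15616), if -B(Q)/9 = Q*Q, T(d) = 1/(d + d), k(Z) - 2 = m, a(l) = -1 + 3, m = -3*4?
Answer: -16228809/400 ≈ -40572.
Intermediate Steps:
m = -12
a(l) = 2
k(Z) = -10 (k(Z) = 2 - 12 = -10)
T(d) = 1/(2*d)
B(Q) = -9*Q**2 (B(Q) = -9*Q*Q = -9*Q**2)
B(T(k(a(2**2)))) - (24956 + 15616) = -9*((1/2)/(-10))**2 - (24956 + 15616) = -9*((1/2)*(-1/10))**2 - 1*40572 = -9*(-1/20)**2 - 40572 = -9*1/400 - 40572 = -9/400 - 40572 = -16228809/400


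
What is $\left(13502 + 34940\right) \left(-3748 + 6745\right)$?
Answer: $145180674$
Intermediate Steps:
$\left(13502 + 34940\right) \left(-3748 + 6745\right) = 48442 \cdot 2997 = 145180674$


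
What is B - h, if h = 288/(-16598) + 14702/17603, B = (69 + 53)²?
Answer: 2174243851482/146087297 ≈ 14883.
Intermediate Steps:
B = 14884 (B = 122² = 14884)
h = 119477066/146087297 (h = 288*(-1/16598) + 14702*(1/17603) = -144/8299 + 14702/17603 = 119477066/146087297 ≈ 0.81785)
B - h = 14884 - 1*119477066/146087297 = 14884 - 119477066/146087297 = 2174243851482/146087297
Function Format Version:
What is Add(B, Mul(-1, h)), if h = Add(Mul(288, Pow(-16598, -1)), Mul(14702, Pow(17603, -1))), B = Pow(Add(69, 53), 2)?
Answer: Rational(2174243851482, 146087297) ≈ 14883.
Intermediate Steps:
B = 14884 (B = Pow(122, 2) = 14884)
h = Rational(119477066, 146087297) (h = Add(Mul(288, Rational(-1, 16598)), Mul(14702, Rational(1, 17603))) = Add(Rational(-144, 8299), Rational(14702, 17603)) = Rational(119477066, 146087297) ≈ 0.81785)
Add(B, Mul(-1, h)) = Add(14884, Mul(-1, Rational(119477066, 146087297))) = Add(14884, Rational(-119477066, 146087297)) = Rational(2174243851482, 146087297)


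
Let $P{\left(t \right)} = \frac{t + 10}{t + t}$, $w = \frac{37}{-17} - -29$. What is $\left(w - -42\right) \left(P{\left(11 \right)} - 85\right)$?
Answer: $- \frac{1081665}{187} \approx -5784.3$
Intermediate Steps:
$w = \frac{456}{17}$ ($w = 37 \left(- \frac{1}{17}\right) + 29 = - \frac{37}{17} + 29 = \frac{456}{17} \approx 26.824$)
$P{\left(t \right)} = \frac{10 + t}{2 t}$
$\left(w - -42\right) \left(P{\left(11 \right)} - 85\right) = \left(\frac{456}{17} - -42\right) \left(\frac{10 + 11}{2 \cdot 11} - 85\right) = \left(\frac{456}{17} + 42\right) \left(\frac{1}{2} \cdot \frac{1}{11} \cdot 21 - 85\right) = \frac{1170 \left(\frac{21}{22} - 85\right)}{17} = \frac{1170}{17} \left(- \frac{1849}{22}\right) = - \frac{1081665}{187}$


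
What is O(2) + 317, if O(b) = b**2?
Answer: 321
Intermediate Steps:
O(2) + 317 = 2**2 + 317 = 4 + 317 = 321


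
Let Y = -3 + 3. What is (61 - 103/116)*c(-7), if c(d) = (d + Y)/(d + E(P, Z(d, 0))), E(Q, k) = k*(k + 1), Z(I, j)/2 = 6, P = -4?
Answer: -48811/17284 ≈ -2.8241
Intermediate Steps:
Z(I, j) = 12 (Z(I, j) = 2*6 = 12)
E(Q, k) = k*(1 + k)
Y = 0
c(d) = d/(156 + d) (c(d) = (d + 0)/(d + 12*(1 + 12)) = d/(d + 12*13) = d/(d + 156) = d/(156 + d))
(61 - 103/116)*c(-7) = (61 - 103/116)*(-7/(156 - 7)) = (61 - 103*1/116)*(-7/149) = (61 - 103/116)*(-7*1/149) = (6973/116)*(-7/149) = -48811/17284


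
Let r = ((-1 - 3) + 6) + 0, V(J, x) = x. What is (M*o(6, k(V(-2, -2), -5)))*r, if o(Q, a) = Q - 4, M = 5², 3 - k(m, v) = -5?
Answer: 100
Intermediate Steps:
k(m, v) = 8 (k(m, v) = 3 - 1*(-5) = 3 + 5 = 8)
M = 25
o(Q, a) = -4 + Q
r = 2 (r = (-4 + 6) + 0 = 2 + 0 = 2)
(M*o(6, k(V(-2, -2), -5)))*r = (25*(-4 + 6))*2 = (25*2)*2 = 50*2 = 100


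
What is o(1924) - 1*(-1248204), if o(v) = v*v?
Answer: 4949980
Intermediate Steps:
o(v) = v²
o(1924) - 1*(-1248204) = 1924² - 1*(-1248204) = 3701776 + 1248204 = 4949980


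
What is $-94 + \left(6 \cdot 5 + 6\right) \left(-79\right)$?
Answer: $-2938$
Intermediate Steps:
$-94 + \left(6 \cdot 5 + 6\right) \left(-79\right) = -94 + \left(30 + 6\right) \left(-79\right) = -94 + 36 \left(-79\right) = -94 - 2844 = -2938$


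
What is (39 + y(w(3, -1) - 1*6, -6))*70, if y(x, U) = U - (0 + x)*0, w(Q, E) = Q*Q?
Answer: 2310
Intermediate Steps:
w(Q, E) = Q²
y(x, U) = U (y(x, U) = U - x*0 = U - 1*0 = U + 0 = U)
(39 + y(w(3, -1) - 1*6, -6))*70 = (39 - 6)*70 = 33*70 = 2310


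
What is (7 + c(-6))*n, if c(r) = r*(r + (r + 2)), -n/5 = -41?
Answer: 13735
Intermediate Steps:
n = 205 (n = -5*(-41) = 205)
c(r) = r*(2 + 2*r) (c(r) = r*(r + (2 + r)) = r*(2 + 2*r))
(7 + c(-6))*n = (7 + 2*(-6)*(1 - 6))*205 = (7 + 2*(-6)*(-5))*205 = (7 + 60)*205 = 67*205 = 13735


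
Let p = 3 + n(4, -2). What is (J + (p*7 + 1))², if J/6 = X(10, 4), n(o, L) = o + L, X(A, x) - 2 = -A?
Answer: 144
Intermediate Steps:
X(A, x) = 2 - A
n(o, L) = L + o
J = -48 (J = 6*(2 - 1*10) = 6*(2 - 10) = 6*(-8) = -48)
p = 5 (p = 3 + (-2 + 4) = 3 + 2 = 5)
(J + (p*7 + 1))² = (-48 + (5*7 + 1))² = (-48 + (35 + 1))² = (-48 + 36)² = (-12)² = 144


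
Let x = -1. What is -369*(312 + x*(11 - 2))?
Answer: -111807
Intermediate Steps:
-369*(312 + x*(11 - 2)) = -369*(312 - (11 - 2)) = -369*(312 - 1*9) = -369*(312 - 9) = -369*303 = -111807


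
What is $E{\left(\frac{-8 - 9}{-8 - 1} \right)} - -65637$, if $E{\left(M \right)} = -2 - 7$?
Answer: $65628$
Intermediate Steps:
$E{\left(M \right)} = -9$ ($E{\left(M \right)} = -2 - 7 = -9$)
$E{\left(\frac{-8 - 9}{-8 - 1} \right)} - -65637 = -9 - -65637 = -9 + 65637 = 65628$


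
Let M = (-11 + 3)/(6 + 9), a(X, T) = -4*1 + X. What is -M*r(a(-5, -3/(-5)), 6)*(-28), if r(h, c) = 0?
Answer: 0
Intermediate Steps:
a(X, T) = -4 + X
M = -8/15 ≈ -0.53333
-M*r(a(-5, -3/(-5)), 6)*(-28) = -(-8/15*0)*(-28) = -0*(-28) = -1*0 = 0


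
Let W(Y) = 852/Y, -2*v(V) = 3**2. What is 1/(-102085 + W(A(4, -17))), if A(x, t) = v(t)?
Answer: -3/306823 ≈ -9.7776e-6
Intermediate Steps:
v(V) = -9/2 (v(V) = -1/2*3**2 = -1/2*9 = -9/2)
A(x, t) = -9/2
1/(-102085 + W(A(4, -17))) = 1/(-102085 + 852/(-9/2)) = 1/(-102085 + 852*(-2/9)) = 1/(-102085 - 568/3) = 1/(-306823/3) = -3/306823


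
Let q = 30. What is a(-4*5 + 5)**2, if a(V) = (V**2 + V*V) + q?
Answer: 230400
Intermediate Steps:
a(V) = 30 + 2*V**2 (a(V) = (V**2 + V*V) + 30 = (V**2 + V**2) + 30 = 2*V**2 + 30 = 30 + 2*V**2)
a(-4*5 + 5)**2 = (30 + 2*(-4*5 + 5)**2)**2 = (30 + 2*(-20 + 5)**2)**2 = (30 + 2*(-15)**2)**2 = (30 + 2*225)**2 = (30 + 450)**2 = 480**2 = 230400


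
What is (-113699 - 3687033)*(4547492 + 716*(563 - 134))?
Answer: -18451246408192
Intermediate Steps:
(-113699 - 3687033)*(4547492 + 716*(563 - 134)) = -3800732*(4547492 + 716*429) = -3800732*(4547492 + 307164) = -3800732*4854656 = -18451246408192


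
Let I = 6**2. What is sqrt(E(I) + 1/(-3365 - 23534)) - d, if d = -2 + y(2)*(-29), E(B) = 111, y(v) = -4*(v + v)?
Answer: -462 + 2*sqrt(20078677853)/26899 ≈ -451.46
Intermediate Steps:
I = 36
y(v) = -8*v
d = 462 (d = -2 - 8*2*(-29) = -2 - 16*(-29) = -2 + 464 = 462)
sqrt(E(I) + 1/(-3365 - 23534)) - d = sqrt(111 + 1/(-3365 - 23534)) - 1*462 = sqrt(111 + 1/(-26899)) - 462 = sqrt(111 - 1/26899) - 462 = sqrt(2985788/26899) - 462 = 2*sqrt(20078677853)/26899 - 462 = -462 + 2*sqrt(20078677853)/26899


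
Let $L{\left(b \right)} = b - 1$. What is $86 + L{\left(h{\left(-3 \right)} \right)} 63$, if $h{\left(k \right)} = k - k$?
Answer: $23$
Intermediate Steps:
$h{\left(k \right)} = 0$
$L{\left(b \right)} = -1 + b$
$86 + L{\left(h{\left(-3 \right)} \right)} 63 = 86 + \left(-1 + 0\right) 63 = 86 - 63 = 23$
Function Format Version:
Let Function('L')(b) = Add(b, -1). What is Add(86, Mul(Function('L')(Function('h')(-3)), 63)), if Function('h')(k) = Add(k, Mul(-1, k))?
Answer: 23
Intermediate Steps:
Function('h')(k) = 0
Function('L')(b) = Add(-1, b)
Add(86, Mul(Function('L')(Function('h')(-3)), 63)) = Add(86, Mul(Add(-1, 0), 63)) = Add(86, Mul(-1, 63)) = Add(86, -63) = 23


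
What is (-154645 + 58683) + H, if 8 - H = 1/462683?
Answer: -44396284583/462683 ≈ -95954.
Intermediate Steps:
H = 3701463/462683 (H = 8 - 1/462683 = 3701463/462683 ≈ 8.0000)
(-154645 + 58683) + H = (-154645 + 58683) + 3701463/462683 = -95962 + 3701463/462683 = -44396284583/462683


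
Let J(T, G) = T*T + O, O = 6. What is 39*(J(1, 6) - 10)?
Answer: -117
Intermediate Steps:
J(T, G) = 6 + T² (J(T, G) = T*T + 6 = T² + 6 = 6 + T²)
39*(J(1, 6) - 10) = 39*((6 + 1²) - 10) = 39*((6 + 1) - 10) = 39*(7 - 10) = 39*(-3) = -117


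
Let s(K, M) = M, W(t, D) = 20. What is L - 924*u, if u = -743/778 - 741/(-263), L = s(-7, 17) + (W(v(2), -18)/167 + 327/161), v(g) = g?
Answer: -4681130360910/2750728309 ≈ -1701.8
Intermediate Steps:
L = 514908/26887 (L = 17 + (20/167 + 327/161) = 17 + 57829/26887 = 514908/26887 ≈ 19.151)
u = 381089/204614 (u = -743*1/778 - 741*(-1/263) = -743/778 + 741/263 = 381089/204614 ≈ 1.8625)
L - 924*u = 514908/26887 - 924*381089/204614 = 514908/26887 - 176063118/102307 = -4681130360910/2750728309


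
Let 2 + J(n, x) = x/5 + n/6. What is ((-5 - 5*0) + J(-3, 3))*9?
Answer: -621/10 ≈ -62.100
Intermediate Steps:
J(n, x) = -2 + x/5 + n/6 (J(n, x) = -2 + (x/5 + n/6) = -2 + x/5 + n/6)
((-5 - 5*0) + J(-3, 3))*9 = ((-5 - 5*0) + (-2 + (⅕)*3 + (⅙)*(-3)))*9 = ((-5 + 0) + (-2 + ⅗ - ½))*9 = (-5 - 19/10)*9 = -69/10*9 = -621/10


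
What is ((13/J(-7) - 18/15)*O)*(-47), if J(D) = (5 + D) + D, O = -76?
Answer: -425068/45 ≈ -9446.0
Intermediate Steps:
J(D) = 5 + 2*D
((13/J(-7) - 18/15)*O)*(-47) = ((13/(5 + 2*(-7)) - 18/15)*(-76))*(-47) = ((13/(5 - 14) - 18*1/15)*(-76))*(-47) = ((13/(-9) - 6/5)*(-76))*(-47) = ((13*(-⅑) - 6/5)*(-76))*(-47) = ((-13/9 - 6/5)*(-76))*(-47) = -119/45*(-76)*(-47) = (9044/45)*(-47) = -425068/45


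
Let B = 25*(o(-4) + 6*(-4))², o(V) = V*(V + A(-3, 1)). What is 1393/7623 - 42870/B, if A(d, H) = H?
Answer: -510767/43560 ≈ -11.726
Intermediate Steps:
o(V) = V*(1 + V) (o(V) = V*(V + 1) = V*(1 + V))
B = 3600 (B = 25*(-4*(1 - 4) + 6*(-4))² = 25*(-4*(-3) - 24)² = 25*(12 - 24)² = 25*(-12)² = 25*144 = 3600)
1393/7623 - 42870/B = 1393/7623 - 42870/3600 = 1393*(1/7623) - 42870*1/3600 = 199/1089 - 1429/120 = -510767/43560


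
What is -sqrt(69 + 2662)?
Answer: -sqrt(2731) ≈ -52.259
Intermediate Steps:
-sqrt(69 + 2662) = -sqrt(2731)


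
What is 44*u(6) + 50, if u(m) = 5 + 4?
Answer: 446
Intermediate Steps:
u(m) = 9
44*u(6) + 50 = 44*9 + 50 = 396 + 50 = 446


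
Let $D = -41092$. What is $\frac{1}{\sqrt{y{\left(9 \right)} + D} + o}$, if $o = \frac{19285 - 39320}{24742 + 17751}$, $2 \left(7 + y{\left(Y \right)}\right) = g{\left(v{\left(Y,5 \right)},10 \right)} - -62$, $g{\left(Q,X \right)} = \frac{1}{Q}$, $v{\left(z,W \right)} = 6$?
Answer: $- \frac{2043233412}{177971741957527} - \frac{3611310098 i \sqrt{1478445}}{889858709787635} \approx -1.1481 \cdot 10^{-5} - 0.0049345 i$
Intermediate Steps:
$y{\left(Y \right)} = \frac{289}{12}$ ($y{\left(Y \right)} = -7 + \frac{\frac{1}{6} - -62}{2} = -7 + \frac{\frac{1}{6} + 62}{2} = -7 + \frac{1}{2} \cdot \frac{373}{6} = -7 + \frac{373}{12} = \frac{289}{12}$)
$o = - \frac{20035}{42493} \approx -0.47149$
$\frac{1}{\sqrt{y{\left(9 \right)} + D} + o} = \frac{1}{\sqrt{\frac{289}{12} - 41092} - \frac{20035}{42493}} = \frac{1}{\sqrt{- \frac{492815}{12}} - \frac{20035}{42493}} = \frac{1}{\frac{i \sqrt{1478445}}{6} - \frac{20035}{42493}} = \frac{1}{- \frac{20035}{42493} + \frac{i \sqrt{1478445}}{6}}$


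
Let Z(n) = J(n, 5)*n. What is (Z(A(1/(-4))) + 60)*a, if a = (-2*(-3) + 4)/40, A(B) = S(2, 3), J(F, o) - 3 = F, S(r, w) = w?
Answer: 39/2 ≈ 19.500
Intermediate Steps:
J(F, o) = 3 + F
A(B) = 3
Z(n) = n*(3 + n) (Z(n) = (3 + n)*n = n*(3 + n))
a = ¼ (a = (6 + 4)*(1/40) = 10*(1/40) = ¼ ≈ 0.25000)
(Z(A(1/(-4))) + 60)*a = (3*(3 + 3) + 60)*(¼) = (3*6 + 60)*(¼) = (18 + 60)*(¼) = 78*(¼) = 39/2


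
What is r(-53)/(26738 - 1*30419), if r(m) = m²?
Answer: -2809/3681 ≈ -0.76311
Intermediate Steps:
r(-53)/(26738 - 1*30419) = (-53)²/(26738 - 1*30419) = 2809/(26738 - 30419) = 2809/(-3681) = 2809*(-1/3681) = -2809/3681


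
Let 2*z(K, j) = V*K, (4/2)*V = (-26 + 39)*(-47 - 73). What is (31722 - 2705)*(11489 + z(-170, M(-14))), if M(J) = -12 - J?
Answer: 2257203413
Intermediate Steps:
V = -780 (V = ((-26 + 39)*(-47 - 73))/2 = (13*(-120))/2 = (½)*(-1560) = -780)
z(K, j) = -390*K (z(K, j) = (-780*K)/2 = -390*K)
(31722 - 2705)*(11489 + z(-170, M(-14))) = (31722 - 2705)*(11489 - 390*(-170)) = 29017*(11489 + 66300) = 29017*77789 = 2257203413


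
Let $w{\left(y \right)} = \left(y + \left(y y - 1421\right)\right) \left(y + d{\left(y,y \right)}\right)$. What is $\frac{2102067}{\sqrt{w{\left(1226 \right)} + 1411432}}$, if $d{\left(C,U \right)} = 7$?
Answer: $\frac{2102067 \sqrt{1854463705}}{1854463705} \approx 48.813$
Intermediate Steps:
$w{\left(y \right)} = \left(7 + y\right) \left(-1421 + y + y^{2}\right)$ ($w{\left(y \right)} = \left(y + \left(y y - 1421\right)\right) \left(y + 7\right) = \left(y + \left(y^{2} - 1421\right)\right) \left(7 + y\right) = \left(y + \left(-1421 + y^{2}\right)\right) \left(7 + y\right) = \left(-1421 + y + y^{2}\right) \left(7 + y\right) = \left(7 + y\right) \left(-1421 + y + y^{2}\right)$)
$\frac{2102067}{\sqrt{w{\left(1226 \right)} + 1411432}} = \frac{2102067}{\sqrt{\left(-9947 + 1226^{3} - 1733564 + 8 \cdot 1226^{2}\right) + 1411432}} = \frac{2102067}{\sqrt{\left(-9947 + 1842771176 - 1733564 + 8 \cdot 1503076\right) + 1411432}} = \frac{2102067}{\sqrt{\left(-9947 + 1842771176 - 1733564 + 12024608\right) + 1411432}} = \frac{2102067}{\sqrt{1853052273 + 1411432}} = \frac{2102067}{\sqrt{1854463705}} = 2102067 \frac{\sqrt{1854463705}}{1854463705} = \frac{2102067 \sqrt{1854463705}}{1854463705}$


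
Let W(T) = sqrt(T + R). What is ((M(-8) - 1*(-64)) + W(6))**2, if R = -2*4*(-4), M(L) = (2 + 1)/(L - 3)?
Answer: 495999/121 + 1402*sqrt(38)/11 ≈ 4884.8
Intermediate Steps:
M(L) = 3/(-3 + L)
R = 32 (R = -8*(-4) = 32)
W(T) = sqrt(32 + T) (W(T) = sqrt(T + 32) = sqrt(32 + T))
((M(-8) - 1*(-64)) + W(6))**2 = ((3/(-3 - 8) - 1*(-64)) + sqrt(32 + 6))**2 = ((3/(-11) + 64) + sqrt(38))**2 = ((3*(-1/11) + 64) + sqrt(38))**2 = ((-3/11 + 64) + sqrt(38))**2 = (701/11 + sqrt(38))**2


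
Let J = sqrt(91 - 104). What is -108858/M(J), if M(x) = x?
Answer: 108858*I*sqrt(13)/13 ≈ 30192.0*I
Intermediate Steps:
J = I*sqrt(13) (J = sqrt(-13) = I*sqrt(13) ≈ 3.6056*I)
-108858/M(J) = -108858*(-I*sqrt(13)/13) = -(-108858)*I*sqrt(13)/13 = 108858*I*sqrt(13)/13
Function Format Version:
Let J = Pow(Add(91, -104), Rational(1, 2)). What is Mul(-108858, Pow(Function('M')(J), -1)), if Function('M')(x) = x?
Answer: Mul(Rational(108858, 13), I, Pow(13, Rational(1, 2))) ≈ Mul(30192., I)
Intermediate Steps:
J = Mul(I, Pow(13, Rational(1, 2))) (J = Pow(-13, Rational(1, 2)) = Mul(I, Pow(13, Rational(1, 2))) ≈ Mul(3.6056, I))
Mul(-108858, Pow(Function('M')(J), -1)) = Mul(-108858, Pow(Mul(I, Pow(13, Rational(1, 2))), -1)) = Mul(-108858, Mul(Rational(-1, 13), I, Pow(13, Rational(1, 2)))) = Mul(Rational(108858, 13), I, Pow(13, Rational(1, 2)))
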